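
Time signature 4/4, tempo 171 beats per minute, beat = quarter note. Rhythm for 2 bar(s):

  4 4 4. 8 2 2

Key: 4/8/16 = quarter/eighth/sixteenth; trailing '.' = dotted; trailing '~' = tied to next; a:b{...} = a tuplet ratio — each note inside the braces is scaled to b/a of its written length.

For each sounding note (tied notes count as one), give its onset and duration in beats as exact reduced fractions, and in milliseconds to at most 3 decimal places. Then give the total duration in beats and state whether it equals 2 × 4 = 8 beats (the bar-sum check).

1) 0.0ms=0b +350.877ms=1b
2) 350.877ms=1b +350.877ms=1b
3) 701.754ms=2b +526.316ms=3/2b
4) 1228.07ms=7/2b +175.439ms=1/2b
5) 1403.509ms=4b +701.754ms=2b
6) 2105.263ms=6b +701.754ms=2b
Σ=8b of 8 (171bpm 4/4) — PASS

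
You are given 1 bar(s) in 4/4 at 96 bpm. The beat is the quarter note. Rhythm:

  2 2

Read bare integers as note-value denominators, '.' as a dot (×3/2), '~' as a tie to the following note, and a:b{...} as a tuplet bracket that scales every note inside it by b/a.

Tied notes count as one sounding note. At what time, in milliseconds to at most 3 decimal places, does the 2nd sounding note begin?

note 2 onset = 2b = 1250.0ms

1. 0.0ms @ 0 + 1250.0ms (2)
2. 1250.0ms @ 2 + 1250.0ms (2)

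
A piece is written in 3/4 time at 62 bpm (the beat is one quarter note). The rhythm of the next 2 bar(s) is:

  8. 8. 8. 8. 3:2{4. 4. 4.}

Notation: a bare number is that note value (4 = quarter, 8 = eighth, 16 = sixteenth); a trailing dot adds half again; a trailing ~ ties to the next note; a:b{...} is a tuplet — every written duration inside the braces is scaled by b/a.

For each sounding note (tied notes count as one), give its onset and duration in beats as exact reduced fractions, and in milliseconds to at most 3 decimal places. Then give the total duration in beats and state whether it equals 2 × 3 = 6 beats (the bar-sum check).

1) 0.0ms=0b +725.806ms=3/4b
2) 725.806ms=3/4b +725.806ms=3/4b
3) 1451.613ms=3/2b +725.806ms=3/4b
4) 2177.419ms=9/4b +725.806ms=3/4b
5) 2903.226ms=3b +967.742ms=1b
6) 3870.968ms=4b +967.742ms=1b
7) 4838.71ms=5b +967.742ms=1b
Σ=6b of 6 (62bpm 3/4) — PASS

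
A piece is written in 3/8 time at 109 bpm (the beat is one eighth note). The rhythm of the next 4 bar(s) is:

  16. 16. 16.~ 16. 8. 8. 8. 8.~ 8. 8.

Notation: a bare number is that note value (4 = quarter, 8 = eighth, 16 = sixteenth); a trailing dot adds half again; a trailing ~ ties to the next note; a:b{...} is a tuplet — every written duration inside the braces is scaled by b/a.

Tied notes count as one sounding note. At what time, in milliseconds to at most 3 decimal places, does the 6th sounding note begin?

1. 0.0ms @ 0 + 412.844ms (3/4)
2. 412.844ms @ 3/4 + 412.844ms (3/4)
3. 825.688ms @ 3/2 + 825.688ms (3/2)
4. 1651.376ms @ 3 + 825.688ms (3/2)
5. 2477.064ms @ 9/2 + 825.688ms (3/2)
6. 3302.752ms @ 6 + 825.688ms (3/2)
7. 4128.44ms @ 15/2 + 1651.376ms (3)
8. 5779.817ms @ 21/2 + 825.688ms (3/2)

note 6 onset = 6b = 3302.752ms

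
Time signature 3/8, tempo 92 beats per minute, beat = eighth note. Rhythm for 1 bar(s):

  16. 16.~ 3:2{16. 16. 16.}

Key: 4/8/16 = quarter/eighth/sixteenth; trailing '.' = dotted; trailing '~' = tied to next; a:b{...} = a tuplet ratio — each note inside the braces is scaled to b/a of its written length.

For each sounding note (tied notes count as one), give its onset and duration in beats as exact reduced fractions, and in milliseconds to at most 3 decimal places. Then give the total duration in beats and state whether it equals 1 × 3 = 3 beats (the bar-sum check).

1) 0.0ms=0b +489.13ms=3/4b
2) 489.13ms=3/4b +815.217ms=5/4b
3) 1304.348ms=2b +326.087ms=1/2b
4) 1630.435ms=5/2b +326.087ms=1/2b
Σ=3b of 3 (92bpm 3/8) — PASS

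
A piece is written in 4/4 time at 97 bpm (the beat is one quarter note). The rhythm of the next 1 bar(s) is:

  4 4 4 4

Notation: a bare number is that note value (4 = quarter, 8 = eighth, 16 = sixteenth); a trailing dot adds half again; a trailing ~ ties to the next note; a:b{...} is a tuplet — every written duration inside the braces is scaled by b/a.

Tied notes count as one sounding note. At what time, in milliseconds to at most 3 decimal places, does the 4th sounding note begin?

1. 0.0ms @ 0 + 618.557ms (1)
2. 618.557ms @ 1 + 618.557ms (1)
3. 1237.113ms @ 2 + 618.557ms (1)
4. 1855.67ms @ 3 + 618.557ms (1)

note 4 onset = 3b = 1855.67ms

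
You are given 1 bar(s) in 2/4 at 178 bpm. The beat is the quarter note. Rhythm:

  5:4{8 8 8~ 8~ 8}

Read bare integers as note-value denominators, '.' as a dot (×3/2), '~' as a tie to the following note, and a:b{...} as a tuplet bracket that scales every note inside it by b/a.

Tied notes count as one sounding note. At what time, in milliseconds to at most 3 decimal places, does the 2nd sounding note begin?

1. 0.0ms @ 0 + 134.831ms (2/5)
2. 134.831ms @ 2/5 + 134.831ms (2/5)
3. 269.663ms @ 4/5 + 404.494ms (6/5)

note 2 onset = 2/5b = 134.831ms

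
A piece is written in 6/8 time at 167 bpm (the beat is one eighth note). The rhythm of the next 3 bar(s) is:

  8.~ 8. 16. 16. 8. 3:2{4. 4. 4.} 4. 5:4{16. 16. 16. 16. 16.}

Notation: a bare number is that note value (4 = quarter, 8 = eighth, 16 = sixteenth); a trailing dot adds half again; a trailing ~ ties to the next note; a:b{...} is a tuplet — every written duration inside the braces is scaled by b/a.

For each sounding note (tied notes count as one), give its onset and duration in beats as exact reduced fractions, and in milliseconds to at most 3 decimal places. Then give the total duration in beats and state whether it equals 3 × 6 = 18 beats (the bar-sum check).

1) 0.0ms=0b +1077.844ms=3b
2) 1077.844ms=3b +269.461ms=3/4b
3) 1347.305ms=15/4b +269.461ms=3/4b
4) 1616.766ms=9/2b +538.922ms=3/2b
5) 2155.689ms=6b +718.563ms=2b
6) 2874.251ms=8b +718.563ms=2b
7) 3592.814ms=10b +718.563ms=2b
8) 4311.377ms=12b +1077.844ms=3b
9) 5389.222ms=15b +215.569ms=3/5b
10) 5604.79ms=78/5b +215.569ms=3/5b
11) 5820.359ms=81/5b +215.569ms=3/5b
12) 6035.928ms=84/5b +215.569ms=3/5b
13) 6251.497ms=87/5b +215.569ms=3/5b
Σ=18b of 18 (167bpm 6/8) — PASS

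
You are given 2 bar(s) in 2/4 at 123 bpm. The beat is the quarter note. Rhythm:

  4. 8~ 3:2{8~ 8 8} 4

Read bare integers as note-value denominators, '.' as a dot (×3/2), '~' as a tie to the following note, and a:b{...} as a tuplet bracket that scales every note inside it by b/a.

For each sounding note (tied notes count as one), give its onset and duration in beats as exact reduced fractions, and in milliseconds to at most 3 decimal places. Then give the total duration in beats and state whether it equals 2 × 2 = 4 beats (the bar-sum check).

1) 0.0ms=0b +731.707ms=3/2b
2) 731.707ms=3/2b +569.106ms=7/6b
3) 1300.813ms=8/3b +162.602ms=1/3b
4) 1463.415ms=3b +487.805ms=1b
Σ=4b of 4 (123bpm 2/4) — PASS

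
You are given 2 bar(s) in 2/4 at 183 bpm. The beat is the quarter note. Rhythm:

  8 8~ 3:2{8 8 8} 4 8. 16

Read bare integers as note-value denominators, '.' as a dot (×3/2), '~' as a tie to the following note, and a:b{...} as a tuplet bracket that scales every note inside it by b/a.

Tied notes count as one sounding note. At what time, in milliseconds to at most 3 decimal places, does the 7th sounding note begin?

note 7 onset = 15/4b = 1229.508ms

1. 0.0ms @ 0 + 163.934ms (1/2)
2. 163.934ms @ 1/2 + 273.224ms (5/6)
3. 437.158ms @ 4/3 + 109.29ms (1/3)
4. 546.448ms @ 5/3 + 109.29ms (1/3)
5. 655.738ms @ 2 + 327.869ms (1)
6. 983.607ms @ 3 + 245.902ms (3/4)
7. 1229.508ms @ 15/4 + 81.967ms (1/4)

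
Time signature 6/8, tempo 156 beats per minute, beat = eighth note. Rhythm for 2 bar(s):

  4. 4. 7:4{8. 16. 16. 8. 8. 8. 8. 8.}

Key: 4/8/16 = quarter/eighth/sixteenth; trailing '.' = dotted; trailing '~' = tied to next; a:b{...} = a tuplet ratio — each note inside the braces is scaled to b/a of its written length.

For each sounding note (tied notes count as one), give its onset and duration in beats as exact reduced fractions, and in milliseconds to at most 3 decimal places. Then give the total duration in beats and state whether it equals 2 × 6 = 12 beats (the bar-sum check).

1) 0.0ms=0b +1153.846ms=3b
2) 1153.846ms=3b +1153.846ms=3b
3) 2307.692ms=6b +329.67ms=6/7b
4) 2637.363ms=48/7b +164.835ms=3/7b
5) 2802.198ms=51/7b +164.835ms=3/7b
6) 2967.033ms=54/7b +329.67ms=6/7b
7) 3296.703ms=60/7b +329.67ms=6/7b
8) 3626.374ms=66/7b +329.67ms=6/7b
9) 3956.044ms=72/7b +329.67ms=6/7b
10) 4285.714ms=78/7b +329.67ms=6/7b
Σ=12b of 12 (156bpm 6/8) — PASS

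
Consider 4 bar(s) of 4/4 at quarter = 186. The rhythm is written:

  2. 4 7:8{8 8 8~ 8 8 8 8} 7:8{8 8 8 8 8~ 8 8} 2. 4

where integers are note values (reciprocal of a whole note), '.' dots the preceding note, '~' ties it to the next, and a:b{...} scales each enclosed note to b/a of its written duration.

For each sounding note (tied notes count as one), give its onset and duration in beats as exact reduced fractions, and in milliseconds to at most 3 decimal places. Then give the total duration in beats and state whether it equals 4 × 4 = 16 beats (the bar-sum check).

1) 0.0ms=0b +967.742ms=3b
2) 967.742ms=3b +322.581ms=1b
3) 1290.323ms=4b +184.332ms=4/7b
4) 1474.654ms=32/7b +184.332ms=4/7b
5) 1658.986ms=36/7b +368.664ms=8/7b
6) 2027.65ms=44/7b +184.332ms=4/7b
7) 2211.982ms=48/7b +184.332ms=4/7b
8) 2396.313ms=52/7b +184.332ms=4/7b
9) 2580.645ms=8b +184.332ms=4/7b
10) 2764.977ms=60/7b +184.332ms=4/7b
11) 2949.309ms=64/7b +184.332ms=4/7b
12) 3133.641ms=68/7b +184.332ms=4/7b
13) 3317.972ms=72/7b +368.664ms=8/7b
14) 3686.636ms=80/7b +184.332ms=4/7b
15) 3870.968ms=12b +967.742ms=3b
16) 4838.71ms=15b +322.581ms=1b
Σ=16b of 16 (186bpm 4/4) — PASS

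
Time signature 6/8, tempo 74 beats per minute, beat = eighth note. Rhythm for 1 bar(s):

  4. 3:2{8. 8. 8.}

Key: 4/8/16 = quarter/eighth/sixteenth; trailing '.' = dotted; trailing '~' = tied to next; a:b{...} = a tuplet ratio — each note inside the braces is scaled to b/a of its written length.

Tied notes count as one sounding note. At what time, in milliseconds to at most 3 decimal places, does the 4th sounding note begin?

note 4 onset = 5b = 4054.054ms

1. 0.0ms @ 0 + 2432.432ms (3)
2. 2432.432ms @ 3 + 810.811ms (1)
3. 3243.243ms @ 4 + 810.811ms (1)
4. 4054.054ms @ 5 + 810.811ms (1)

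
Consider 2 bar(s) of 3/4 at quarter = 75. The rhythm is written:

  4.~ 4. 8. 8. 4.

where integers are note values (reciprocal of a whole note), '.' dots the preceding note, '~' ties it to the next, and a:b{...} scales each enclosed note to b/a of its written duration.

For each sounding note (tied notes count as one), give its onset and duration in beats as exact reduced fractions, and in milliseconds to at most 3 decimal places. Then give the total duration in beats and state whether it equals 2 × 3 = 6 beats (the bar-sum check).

1) 0.0ms=0b +2400.0ms=3b
2) 2400.0ms=3b +600.0ms=3/4b
3) 3000.0ms=15/4b +600.0ms=3/4b
4) 3600.0ms=9/2b +1200.0ms=3/2b
Σ=6b of 6 (75bpm 3/4) — PASS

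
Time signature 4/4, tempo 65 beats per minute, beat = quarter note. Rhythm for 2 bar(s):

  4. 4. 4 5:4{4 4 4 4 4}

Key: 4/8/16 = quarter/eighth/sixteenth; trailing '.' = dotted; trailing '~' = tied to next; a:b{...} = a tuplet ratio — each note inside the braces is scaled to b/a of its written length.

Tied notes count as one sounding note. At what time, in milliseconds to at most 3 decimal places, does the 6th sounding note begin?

1. 0.0ms @ 0 + 1384.615ms (3/2)
2. 1384.615ms @ 3/2 + 1384.615ms (3/2)
3. 2769.231ms @ 3 + 923.077ms (1)
4. 3692.308ms @ 4 + 738.462ms (4/5)
5. 4430.769ms @ 24/5 + 738.462ms (4/5)
6. 5169.231ms @ 28/5 + 738.462ms (4/5)
7. 5907.692ms @ 32/5 + 738.462ms (4/5)
8. 6646.154ms @ 36/5 + 738.462ms (4/5)

note 6 onset = 28/5b = 5169.231ms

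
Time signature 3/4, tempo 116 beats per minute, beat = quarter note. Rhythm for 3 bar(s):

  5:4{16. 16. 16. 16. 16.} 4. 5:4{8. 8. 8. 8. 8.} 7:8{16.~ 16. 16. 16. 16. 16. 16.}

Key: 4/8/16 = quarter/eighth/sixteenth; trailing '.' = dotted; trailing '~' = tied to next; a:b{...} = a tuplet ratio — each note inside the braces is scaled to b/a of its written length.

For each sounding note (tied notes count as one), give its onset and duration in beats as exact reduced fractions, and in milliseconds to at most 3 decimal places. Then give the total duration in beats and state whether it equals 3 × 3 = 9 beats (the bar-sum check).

1) 0.0ms=0b +155.172ms=3/10b
2) 155.172ms=3/10b +155.172ms=3/10b
3) 310.345ms=3/5b +155.172ms=3/10b
4) 465.517ms=9/10b +155.172ms=3/10b
5) 620.69ms=6/5b +155.172ms=3/10b
6) 775.862ms=3/2b +775.862ms=3/2b
7) 1551.724ms=3b +310.345ms=3/5b
8) 1862.069ms=18/5b +310.345ms=3/5b
9) 2172.414ms=21/5b +310.345ms=3/5b
10) 2482.759ms=24/5b +310.345ms=3/5b
11) 2793.103ms=27/5b +310.345ms=3/5b
12) 3103.448ms=6b +443.35ms=6/7b
13) 3546.798ms=48/7b +221.675ms=3/7b
14) 3768.473ms=51/7b +221.675ms=3/7b
15) 3990.148ms=54/7b +221.675ms=3/7b
16) 4211.823ms=57/7b +221.675ms=3/7b
17) 4433.498ms=60/7b +221.675ms=3/7b
Σ=9b of 9 (116bpm 3/4) — PASS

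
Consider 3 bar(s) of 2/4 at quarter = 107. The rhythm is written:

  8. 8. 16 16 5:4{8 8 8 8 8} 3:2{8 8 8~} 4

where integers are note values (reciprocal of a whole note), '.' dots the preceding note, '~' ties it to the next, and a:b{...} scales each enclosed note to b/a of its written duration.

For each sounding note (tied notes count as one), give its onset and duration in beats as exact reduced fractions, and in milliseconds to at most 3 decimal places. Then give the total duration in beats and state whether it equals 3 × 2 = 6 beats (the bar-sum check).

1) 0.0ms=0b +420.561ms=3/4b
2) 420.561ms=3/4b +420.561ms=3/4b
3) 841.121ms=3/2b +140.187ms=1/4b
4) 981.308ms=7/4b +140.187ms=1/4b
5) 1121.495ms=2b +224.299ms=2/5b
6) 1345.794ms=12/5b +224.299ms=2/5b
7) 1570.093ms=14/5b +224.299ms=2/5b
8) 1794.393ms=16/5b +224.299ms=2/5b
9) 2018.692ms=18/5b +224.299ms=2/5b
10) 2242.991ms=4b +186.916ms=1/3b
11) 2429.907ms=13/3b +186.916ms=1/3b
12) 2616.822ms=14/3b +747.664ms=4/3b
Σ=6b of 6 (107bpm 2/4) — PASS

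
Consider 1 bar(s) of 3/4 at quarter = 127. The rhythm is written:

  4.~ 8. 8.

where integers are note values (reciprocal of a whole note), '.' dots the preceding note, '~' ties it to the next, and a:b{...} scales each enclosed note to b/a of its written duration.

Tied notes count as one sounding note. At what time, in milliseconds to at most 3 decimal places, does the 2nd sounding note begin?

1. 0.0ms @ 0 + 1062.992ms (9/4)
2. 1062.992ms @ 9/4 + 354.331ms (3/4)

note 2 onset = 9/4b = 1062.992ms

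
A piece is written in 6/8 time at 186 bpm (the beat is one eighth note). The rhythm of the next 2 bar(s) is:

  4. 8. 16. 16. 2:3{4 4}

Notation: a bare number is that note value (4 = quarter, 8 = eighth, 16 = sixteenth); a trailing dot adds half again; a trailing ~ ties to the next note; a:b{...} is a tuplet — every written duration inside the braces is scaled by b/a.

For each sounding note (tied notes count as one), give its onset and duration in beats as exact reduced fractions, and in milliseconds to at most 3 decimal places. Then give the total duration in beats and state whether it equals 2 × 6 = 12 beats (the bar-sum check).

1) 0.0ms=0b +967.742ms=3b
2) 967.742ms=3b +483.871ms=3/2b
3) 1451.613ms=9/2b +241.935ms=3/4b
4) 1693.548ms=21/4b +241.935ms=3/4b
5) 1935.484ms=6b +967.742ms=3b
6) 2903.226ms=9b +967.742ms=3b
Σ=12b of 12 (186bpm 6/8) — PASS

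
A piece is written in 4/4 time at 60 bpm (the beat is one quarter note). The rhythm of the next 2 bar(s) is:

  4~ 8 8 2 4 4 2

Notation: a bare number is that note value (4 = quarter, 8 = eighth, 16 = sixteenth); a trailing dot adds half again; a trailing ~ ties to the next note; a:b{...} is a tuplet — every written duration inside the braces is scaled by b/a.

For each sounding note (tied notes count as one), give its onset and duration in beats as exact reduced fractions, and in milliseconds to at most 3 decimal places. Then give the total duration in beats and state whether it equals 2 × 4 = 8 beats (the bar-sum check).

1) 0.0ms=0b +1500.0ms=3/2b
2) 1500.0ms=3/2b +500.0ms=1/2b
3) 2000.0ms=2b +2000.0ms=2b
4) 4000.0ms=4b +1000.0ms=1b
5) 5000.0ms=5b +1000.0ms=1b
6) 6000.0ms=6b +2000.0ms=2b
Σ=8b of 8 (60bpm 4/4) — PASS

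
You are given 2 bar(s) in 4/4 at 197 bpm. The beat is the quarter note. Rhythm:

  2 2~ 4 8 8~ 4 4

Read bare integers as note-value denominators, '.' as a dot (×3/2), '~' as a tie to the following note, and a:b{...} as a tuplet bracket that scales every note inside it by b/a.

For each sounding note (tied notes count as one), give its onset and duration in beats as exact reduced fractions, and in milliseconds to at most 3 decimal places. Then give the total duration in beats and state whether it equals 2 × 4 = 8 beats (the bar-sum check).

1) 0.0ms=0b +609.137ms=2b
2) 609.137ms=2b +913.706ms=3b
3) 1522.843ms=5b +152.284ms=1/2b
4) 1675.127ms=11/2b +456.853ms=3/2b
5) 2131.98ms=7b +304.569ms=1b
Σ=8b of 8 (197bpm 4/4) — PASS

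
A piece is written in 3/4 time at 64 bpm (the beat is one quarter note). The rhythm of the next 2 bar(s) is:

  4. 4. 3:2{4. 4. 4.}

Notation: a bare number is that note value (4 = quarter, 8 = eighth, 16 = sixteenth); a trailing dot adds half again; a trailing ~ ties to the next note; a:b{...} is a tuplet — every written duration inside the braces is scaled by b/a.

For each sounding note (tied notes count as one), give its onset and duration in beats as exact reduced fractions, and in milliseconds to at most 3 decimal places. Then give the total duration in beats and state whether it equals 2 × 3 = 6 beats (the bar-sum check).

1) 0.0ms=0b +1406.25ms=3/2b
2) 1406.25ms=3/2b +1406.25ms=3/2b
3) 2812.5ms=3b +937.5ms=1b
4) 3750.0ms=4b +937.5ms=1b
5) 4687.5ms=5b +937.5ms=1b
Σ=6b of 6 (64bpm 3/4) — PASS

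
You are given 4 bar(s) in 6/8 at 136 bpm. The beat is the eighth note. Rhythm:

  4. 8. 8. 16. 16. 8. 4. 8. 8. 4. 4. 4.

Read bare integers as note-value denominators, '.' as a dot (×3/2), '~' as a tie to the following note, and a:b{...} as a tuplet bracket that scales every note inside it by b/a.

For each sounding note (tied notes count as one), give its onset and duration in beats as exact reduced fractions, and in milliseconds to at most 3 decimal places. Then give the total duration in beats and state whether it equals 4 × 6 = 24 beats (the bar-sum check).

1) 0.0ms=0b +1323.529ms=3b
2) 1323.529ms=3b +661.765ms=3/2b
3) 1985.294ms=9/2b +661.765ms=3/2b
4) 2647.059ms=6b +330.882ms=3/4b
5) 2977.941ms=27/4b +330.882ms=3/4b
6) 3308.824ms=15/2b +661.765ms=3/2b
7) 3970.588ms=9b +1323.529ms=3b
8) 5294.118ms=12b +661.765ms=3/2b
9) 5955.882ms=27/2b +661.765ms=3/2b
10) 6617.647ms=15b +1323.529ms=3b
11) 7941.176ms=18b +1323.529ms=3b
12) 9264.706ms=21b +1323.529ms=3b
Σ=24b of 24 (136bpm 6/8) — PASS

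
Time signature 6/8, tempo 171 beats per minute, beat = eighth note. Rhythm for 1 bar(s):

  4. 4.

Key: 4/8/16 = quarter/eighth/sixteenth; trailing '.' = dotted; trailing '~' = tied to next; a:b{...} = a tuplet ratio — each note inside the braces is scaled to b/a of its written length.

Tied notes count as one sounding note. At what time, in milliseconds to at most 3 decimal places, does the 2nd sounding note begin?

1. 0.0ms @ 0 + 1052.632ms (3)
2. 1052.632ms @ 3 + 1052.632ms (3)

note 2 onset = 3b = 1052.632ms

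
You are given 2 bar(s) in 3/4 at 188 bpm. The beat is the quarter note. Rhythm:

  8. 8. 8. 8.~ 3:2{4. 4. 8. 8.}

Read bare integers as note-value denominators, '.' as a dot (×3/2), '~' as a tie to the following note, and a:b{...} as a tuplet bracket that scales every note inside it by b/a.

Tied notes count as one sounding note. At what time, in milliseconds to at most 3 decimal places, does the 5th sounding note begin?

note 5 onset = 4b = 1276.596ms

1. 0.0ms @ 0 + 239.362ms (3/4)
2. 239.362ms @ 3/4 + 239.362ms (3/4)
3. 478.723ms @ 3/2 + 239.362ms (3/4)
4. 718.085ms @ 9/4 + 558.511ms (7/4)
5. 1276.596ms @ 4 + 319.149ms (1)
6. 1595.745ms @ 5 + 159.574ms (1/2)
7. 1755.319ms @ 11/2 + 159.574ms (1/2)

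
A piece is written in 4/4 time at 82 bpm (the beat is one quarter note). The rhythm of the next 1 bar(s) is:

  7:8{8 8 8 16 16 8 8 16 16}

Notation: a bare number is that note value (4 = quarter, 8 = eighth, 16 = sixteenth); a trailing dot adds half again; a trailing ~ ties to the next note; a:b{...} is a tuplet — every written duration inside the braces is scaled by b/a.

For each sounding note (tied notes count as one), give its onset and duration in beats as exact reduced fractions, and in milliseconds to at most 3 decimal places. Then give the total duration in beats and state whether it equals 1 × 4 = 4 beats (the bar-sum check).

1) 0.0ms=0b +418.118ms=4/7b
2) 418.118ms=4/7b +418.118ms=4/7b
3) 836.237ms=8/7b +418.118ms=4/7b
4) 1254.355ms=12/7b +209.059ms=2/7b
5) 1463.415ms=2b +209.059ms=2/7b
6) 1672.474ms=16/7b +418.118ms=4/7b
7) 2090.592ms=20/7b +418.118ms=4/7b
8) 2508.711ms=24/7b +209.059ms=2/7b
9) 2717.77ms=26/7b +209.059ms=2/7b
Σ=4b of 4 (82bpm 4/4) — PASS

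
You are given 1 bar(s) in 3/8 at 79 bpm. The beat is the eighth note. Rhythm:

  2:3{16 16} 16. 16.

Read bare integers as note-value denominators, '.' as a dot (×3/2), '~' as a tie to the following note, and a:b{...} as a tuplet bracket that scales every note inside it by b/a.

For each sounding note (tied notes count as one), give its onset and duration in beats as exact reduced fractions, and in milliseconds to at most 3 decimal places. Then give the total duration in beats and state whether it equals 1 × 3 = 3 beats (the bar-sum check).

1) 0.0ms=0b +569.62ms=3/4b
2) 569.62ms=3/4b +569.62ms=3/4b
3) 1139.241ms=3/2b +569.62ms=3/4b
4) 1708.861ms=9/4b +569.62ms=3/4b
Σ=3b of 3 (79bpm 3/8) — PASS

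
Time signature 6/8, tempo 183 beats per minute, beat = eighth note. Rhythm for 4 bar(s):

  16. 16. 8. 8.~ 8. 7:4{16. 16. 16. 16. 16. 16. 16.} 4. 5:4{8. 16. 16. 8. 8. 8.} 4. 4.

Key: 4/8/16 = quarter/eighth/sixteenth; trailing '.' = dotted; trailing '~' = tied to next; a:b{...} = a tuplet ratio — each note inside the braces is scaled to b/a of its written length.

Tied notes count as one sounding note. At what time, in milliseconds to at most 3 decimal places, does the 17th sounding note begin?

1. 0.0ms @ 0 + 245.902ms (3/4)
2. 245.902ms @ 3/4 + 245.902ms (3/4)
3. 491.803ms @ 3/2 + 491.803ms (3/2)
4. 983.607ms @ 3 + 983.607ms (3)
5. 1967.213ms @ 6 + 140.515ms (3/7)
6. 2107.728ms @ 45/7 + 140.515ms (3/7)
7. 2248.244ms @ 48/7 + 140.515ms (3/7)
8. 2388.759ms @ 51/7 + 140.515ms (3/7)
9. 2529.274ms @ 54/7 + 140.515ms (3/7)
10. 2669.789ms @ 57/7 + 140.515ms (3/7)
11. 2810.304ms @ 60/7 + 140.515ms (3/7)
12. 2950.82ms @ 9 + 983.607ms (3)
13. 3934.426ms @ 12 + 393.443ms (6/5)
14. 4327.869ms @ 66/5 + 196.721ms (3/5)
15. 4524.59ms @ 69/5 + 196.721ms (3/5)
16. 4721.311ms @ 72/5 + 393.443ms (6/5)
17. 5114.754ms @ 78/5 + 393.443ms (6/5)
18. 5508.197ms @ 84/5 + 393.443ms (6/5)
19. 5901.639ms @ 18 + 983.607ms (3)
20. 6885.246ms @ 21 + 983.607ms (3)

note 17 onset = 78/5b = 5114.754ms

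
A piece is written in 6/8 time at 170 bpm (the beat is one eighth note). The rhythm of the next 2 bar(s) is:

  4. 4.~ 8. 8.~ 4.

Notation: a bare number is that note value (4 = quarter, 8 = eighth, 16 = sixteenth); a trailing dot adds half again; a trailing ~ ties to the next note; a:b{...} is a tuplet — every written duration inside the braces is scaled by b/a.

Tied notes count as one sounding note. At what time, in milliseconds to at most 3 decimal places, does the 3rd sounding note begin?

1. 0.0ms @ 0 + 1058.824ms (3)
2. 1058.824ms @ 3 + 1588.235ms (9/2)
3. 2647.059ms @ 15/2 + 1588.235ms (9/2)

note 3 onset = 15/2b = 2647.059ms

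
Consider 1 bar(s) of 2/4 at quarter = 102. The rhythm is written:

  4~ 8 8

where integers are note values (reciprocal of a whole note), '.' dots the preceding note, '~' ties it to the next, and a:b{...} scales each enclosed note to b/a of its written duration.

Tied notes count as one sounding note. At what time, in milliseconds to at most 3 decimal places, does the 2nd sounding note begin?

note 2 onset = 3/2b = 882.353ms

1. 0.0ms @ 0 + 882.353ms (3/2)
2. 882.353ms @ 3/2 + 294.118ms (1/2)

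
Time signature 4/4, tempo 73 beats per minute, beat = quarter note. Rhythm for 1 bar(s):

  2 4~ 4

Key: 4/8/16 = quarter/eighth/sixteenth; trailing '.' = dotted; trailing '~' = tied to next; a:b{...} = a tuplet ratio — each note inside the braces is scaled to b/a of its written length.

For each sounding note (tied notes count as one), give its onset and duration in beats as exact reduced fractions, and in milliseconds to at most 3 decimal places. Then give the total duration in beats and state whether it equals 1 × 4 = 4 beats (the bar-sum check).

1) 0.0ms=0b +1643.836ms=2b
2) 1643.836ms=2b +1643.836ms=2b
Σ=4b of 4 (73bpm 4/4) — PASS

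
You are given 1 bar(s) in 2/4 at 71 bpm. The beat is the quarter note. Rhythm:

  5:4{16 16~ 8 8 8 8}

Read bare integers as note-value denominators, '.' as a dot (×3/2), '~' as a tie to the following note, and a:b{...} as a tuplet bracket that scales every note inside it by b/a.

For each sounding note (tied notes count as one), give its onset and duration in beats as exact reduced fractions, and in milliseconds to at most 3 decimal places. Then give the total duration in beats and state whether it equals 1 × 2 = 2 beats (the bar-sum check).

1) 0.0ms=0b +169.014ms=1/5b
2) 169.014ms=1/5b +507.042ms=3/5b
3) 676.056ms=4/5b +338.028ms=2/5b
4) 1014.085ms=6/5b +338.028ms=2/5b
5) 1352.113ms=8/5b +338.028ms=2/5b
Σ=2b of 2 (71bpm 2/4) — PASS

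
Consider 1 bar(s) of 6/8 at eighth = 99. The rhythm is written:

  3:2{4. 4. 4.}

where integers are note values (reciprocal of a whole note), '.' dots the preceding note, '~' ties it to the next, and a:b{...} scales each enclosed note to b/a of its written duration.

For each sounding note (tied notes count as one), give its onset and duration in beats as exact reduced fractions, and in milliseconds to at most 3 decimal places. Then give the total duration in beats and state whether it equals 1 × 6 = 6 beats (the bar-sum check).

1) 0.0ms=0b +1212.121ms=2b
2) 1212.121ms=2b +1212.121ms=2b
3) 2424.242ms=4b +1212.121ms=2b
Σ=6b of 6 (99bpm 6/8) — PASS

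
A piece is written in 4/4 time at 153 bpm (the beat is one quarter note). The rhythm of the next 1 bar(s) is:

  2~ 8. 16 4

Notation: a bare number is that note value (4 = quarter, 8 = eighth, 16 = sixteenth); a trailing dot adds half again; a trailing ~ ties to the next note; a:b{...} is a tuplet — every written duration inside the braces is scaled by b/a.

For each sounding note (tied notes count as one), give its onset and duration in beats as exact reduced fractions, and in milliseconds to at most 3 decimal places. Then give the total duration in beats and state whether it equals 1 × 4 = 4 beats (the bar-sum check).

1) 0.0ms=0b +1078.431ms=11/4b
2) 1078.431ms=11/4b +98.039ms=1/4b
3) 1176.471ms=3b +392.157ms=1b
Σ=4b of 4 (153bpm 4/4) — PASS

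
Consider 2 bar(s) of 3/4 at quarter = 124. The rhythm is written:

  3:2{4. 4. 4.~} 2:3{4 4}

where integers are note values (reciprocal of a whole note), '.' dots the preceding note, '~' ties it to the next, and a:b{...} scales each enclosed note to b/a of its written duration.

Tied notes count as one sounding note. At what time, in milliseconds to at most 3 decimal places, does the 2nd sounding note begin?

1. 0.0ms @ 0 + 483.871ms (1)
2. 483.871ms @ 1 + 483.871ms (1)
3. 967.742ms @ 2 + 1209.677ms (5/2)
4. 2177.419ms @ 9/2 + 725.806ms (3/2)

note 2 onset = 1b = 483.871ms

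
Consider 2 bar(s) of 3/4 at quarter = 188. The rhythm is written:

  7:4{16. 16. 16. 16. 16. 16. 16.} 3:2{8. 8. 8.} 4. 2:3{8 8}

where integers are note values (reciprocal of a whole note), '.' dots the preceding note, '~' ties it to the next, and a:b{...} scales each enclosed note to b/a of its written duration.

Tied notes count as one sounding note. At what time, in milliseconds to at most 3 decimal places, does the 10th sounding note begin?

1. 0.0ms @ 0 + 68.389ms (3/14)
2. 68.389ms @ 3/14 + 68.389ms (3/14)
3. 136.778ms @ 3/7 + 68.389ms (3/14)
4. 205.167ms @ 9/14 + 68.389ms (3/14)
5. 273.556ms @ 6/7 + 68.389ms (3/14)
6. 341.945ms @ 15/14 + 68.389ms (3/14)
7. 410.334ms @ 9/7 + 68.389ms (3/14)
8. 478.723ms @ 3/2 + 159.574ms (1/2)
9. 638.298ms @ 2 + 159.574ms (1/2)
10. 797.872ms @ 5/2 + 159.574ms (1/2)
11. 957.447ms @ 3 + 478.723ms (3/2)
12. 1436.17ms @ 9/2 + 239.362ms (3/4)
13. 1675.532ms @ 21/4 + 239.362ms (3/4)

note 10 onset = 5/2b = 797.872ms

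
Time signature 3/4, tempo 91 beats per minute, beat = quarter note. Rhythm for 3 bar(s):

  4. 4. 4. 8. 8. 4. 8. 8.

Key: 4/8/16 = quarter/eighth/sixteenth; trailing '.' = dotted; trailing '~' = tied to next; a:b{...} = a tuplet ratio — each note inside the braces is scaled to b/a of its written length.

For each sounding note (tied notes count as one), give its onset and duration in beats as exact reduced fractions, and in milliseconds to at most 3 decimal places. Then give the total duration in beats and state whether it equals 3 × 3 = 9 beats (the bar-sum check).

1) 0.0ms=0b +989.011ms=3/2b
2) 989.011ms=3/2b +989.011ms=3/2b
3) 1978.022ms=3b +989.011ms=3/2b
4) 2967.033ms=9/2b +494.505ms=3/4b
5) 3461.538ms=21/4b +494.505ms=3/4b
6) 3956.044ms=6b +989.011ms=3/2b
7) 4945.055ms=15/2b +494.505ms=3/4b
8) 5439.56ms=33/4b +494.505ms=3/4b
Σ=9b of 9 (91bpm 3/4) — PASS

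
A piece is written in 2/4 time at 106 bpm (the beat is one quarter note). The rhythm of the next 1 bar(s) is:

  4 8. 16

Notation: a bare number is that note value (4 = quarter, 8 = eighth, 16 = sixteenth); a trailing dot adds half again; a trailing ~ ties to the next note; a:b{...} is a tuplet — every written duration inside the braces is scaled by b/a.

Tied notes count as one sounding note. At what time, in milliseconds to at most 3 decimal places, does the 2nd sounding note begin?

1. 0.0ms @ 0 + 566.038ms (1)
2. 566.038ms @ 1 + 424.528ms (3/4)
3. 990.566ms @ 7/4 + 141.509ms (1/4)

note 2 onset = 1b = 566.038ms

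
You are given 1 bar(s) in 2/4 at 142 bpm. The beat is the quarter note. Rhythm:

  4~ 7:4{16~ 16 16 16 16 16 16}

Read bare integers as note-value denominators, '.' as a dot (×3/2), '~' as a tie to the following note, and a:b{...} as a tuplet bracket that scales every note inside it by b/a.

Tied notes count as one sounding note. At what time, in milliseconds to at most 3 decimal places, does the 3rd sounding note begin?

1. 0.0ms @ 0 + 543.26ms (9/7)
2. 543.26ms @ 9/7 + 60.362ms (1/7)
3. 603.622ms @ 10/7 + 60.362ms (1/7)
4. 663.984ms @ 11/7 + 60.362ms (1/7)
5. 724.346ms @ 12/7 + 60.362ms (1/7)
6. 784.708ms @ 13/7 + 60.362ms (1/7)

note 3 onset = 10/7b = 603.622ms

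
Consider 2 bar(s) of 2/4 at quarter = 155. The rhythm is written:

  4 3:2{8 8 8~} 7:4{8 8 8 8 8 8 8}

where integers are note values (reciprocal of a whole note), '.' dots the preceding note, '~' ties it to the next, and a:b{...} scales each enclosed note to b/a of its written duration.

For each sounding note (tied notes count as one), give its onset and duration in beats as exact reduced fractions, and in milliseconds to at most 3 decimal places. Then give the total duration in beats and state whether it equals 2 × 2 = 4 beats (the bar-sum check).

1) 0.0ms=0b +387.097ms=1b
2) 387.097ms=1b +129.032ms=1/3b
3) 516.129ms=4/3b +129.032ms=1/3b
4) 645.161ms=5/3b +239.631ms=13/21b
5) 884.793ms=16/7b +110.599ms=2/7b
6) 995.392ms=18/7b +110.599ms=2/7b
7) 1105.991ms=20/7b +110.599ms=2/7b
8) 1216.59ms=22/7b +110.599ms=2/7b
9) 1327.189ms=24/7b +110.599ms=2/7b
10) 1437.788ms=26/7b +110.599ms=2/7b
Σ=4b of 4 (155bpm 2/4) — PASS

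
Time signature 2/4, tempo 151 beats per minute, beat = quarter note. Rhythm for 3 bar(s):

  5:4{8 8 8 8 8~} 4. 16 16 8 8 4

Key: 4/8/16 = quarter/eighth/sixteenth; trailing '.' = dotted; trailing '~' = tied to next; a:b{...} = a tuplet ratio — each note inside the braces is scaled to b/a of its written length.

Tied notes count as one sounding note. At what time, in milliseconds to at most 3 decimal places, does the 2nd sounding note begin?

note 2 onset = 2/5b = 158.94ms

1. 0.0ms @ 0 + 158.94ms (2/5)
2. 158.94ms @ 2/5 + 158.94ms (2/5)
3. 317.881ms @ 4/5 + 158.94ms (2/5)
4. 476.821ms @ 6/5 + 158.94ms (2/5)
5. 635.762ms @ 8/5 + 754.967ms (19/10)
6. 1390.728ms @ 7/2 + 99.338ms (1/4)
7. 1490.066ms @ 15/4 + 99.338ms (1/4)
8. 1589.404ms @ 4 + 198.675ms (1/2)
9. 1788.079ms @ 9/2 + 198.675ms (1/2)
10. 1986.755ms @ 5 + 397.351ms (1)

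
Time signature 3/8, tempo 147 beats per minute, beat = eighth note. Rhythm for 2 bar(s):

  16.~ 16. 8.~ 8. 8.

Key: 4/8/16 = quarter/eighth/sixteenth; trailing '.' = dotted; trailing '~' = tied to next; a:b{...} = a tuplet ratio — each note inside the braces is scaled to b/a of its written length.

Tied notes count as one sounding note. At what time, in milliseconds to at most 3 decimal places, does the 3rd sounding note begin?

1. 0.0ms @ 0 + 612.245ms (3/2)
2. 612.245ms @ 3/2 + 1224.49ms (3)
3. 1836.735ms @ 9/2 + 612.245ms (3/2)

note 3 onset = 9/2b = 1836.735ms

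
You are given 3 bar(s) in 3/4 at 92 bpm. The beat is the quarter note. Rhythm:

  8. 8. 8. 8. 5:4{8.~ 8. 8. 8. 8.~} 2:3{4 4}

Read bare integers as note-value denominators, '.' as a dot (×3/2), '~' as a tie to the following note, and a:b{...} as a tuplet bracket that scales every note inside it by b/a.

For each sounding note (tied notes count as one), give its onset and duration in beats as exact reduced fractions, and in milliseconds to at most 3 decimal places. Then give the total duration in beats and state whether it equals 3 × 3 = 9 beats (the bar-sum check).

1) 0.0ms=0b +489.13ms=3/4b
2) 489.13ms=3/4b +489.13ms=3/4b
3) 978.261ms=3/2b +489.13ms=3/4b
4) 1467.391ms=9/4b +489.13ms=3/4b
5) 1956.522ms=3b +782.609ms=6/5b
6) 2739.13ms=21/5b +391.304ms=3/5b
7) 3130.435ms=24/5b +391.304ms=3/5b
8) 3521.739ms=27/5b +1369.565ms=21/10b
9) 4891.304ms=15/2b +978.261ms=3/2b
Σ=9b of 9 (92bpm 3/4) — PASS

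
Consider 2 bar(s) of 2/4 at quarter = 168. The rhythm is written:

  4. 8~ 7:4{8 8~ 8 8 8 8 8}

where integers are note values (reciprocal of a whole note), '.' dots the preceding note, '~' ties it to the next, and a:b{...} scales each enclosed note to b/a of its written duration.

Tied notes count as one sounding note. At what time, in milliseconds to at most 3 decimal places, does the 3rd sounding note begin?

note 3 onset = 16/7b = 816.327ms

1. 0.0ms @ 0 + 535.714ms (3/2)
2. 535.714ms @ 3/2 + 280.612ms (11/14)
3. 816.327ms @ 16/7 + 204.082ms (4/7)
4. 1020.408ms @ 20/7 + 102.041ms (2/7)
5. 1122.449ms @ 22/7 + 102.041ms (2/7)
6. 1224.49ms @ 24/7 + 102.041ms (2/7)
7. 1326.531ms @ 26/7 + 102.041ms (2/7)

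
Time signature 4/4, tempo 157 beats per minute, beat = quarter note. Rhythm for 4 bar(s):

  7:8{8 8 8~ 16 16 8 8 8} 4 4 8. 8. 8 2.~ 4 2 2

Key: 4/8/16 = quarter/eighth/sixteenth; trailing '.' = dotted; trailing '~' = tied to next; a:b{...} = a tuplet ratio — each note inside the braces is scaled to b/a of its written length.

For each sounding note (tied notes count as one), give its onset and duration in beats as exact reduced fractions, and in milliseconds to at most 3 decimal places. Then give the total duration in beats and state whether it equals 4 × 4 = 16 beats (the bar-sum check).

1) 0.0ms=0b +218.38ms=4/7b
2) 218.38ms=4/7b +218.38ms=4/7b
3) 436.761ms=8/7b +327.571ms=6/7b
4) 764.331ms=2b +109.19ms=2/7b
5) 873.521ms=16/7b +218.38ms=4/7b
6) 1091.902ms=20/7b +218.38ms=4/7b
7) 1310.282ms=24/7b +218.38ms=4/7b
8) 1528.662ms=4b +382.166ms=1b
9) 1910.828ms=5b +382.166ms=1b
10) 2292.994ms=6b +286.624ms=3/4b
11) 2579.618ms=27/4b +286.624ms=3/4b
12) 2866.242ms=15/2b +191.083ms=1/2b
13) 3057.325ms=8b +1528.662ms=4b
14) 4585.987ms=12b +764.331ms=2b
15) 5350.318ms=14b +764.331ms=2b
Σ=16b of 16 (157bpm 4/4) — PASS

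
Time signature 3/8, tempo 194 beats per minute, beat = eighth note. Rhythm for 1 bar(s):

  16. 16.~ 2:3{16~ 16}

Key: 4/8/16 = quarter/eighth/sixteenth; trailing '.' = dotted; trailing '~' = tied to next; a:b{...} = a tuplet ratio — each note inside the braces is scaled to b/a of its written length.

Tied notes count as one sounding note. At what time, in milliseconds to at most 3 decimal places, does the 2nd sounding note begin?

note 2 onset = 3/4b = 231.959ms

1. 0.0ms @ 0 + 231.959ms (3/4)
2. 231.959ms @ 3/4 + 695.876ms (9/4)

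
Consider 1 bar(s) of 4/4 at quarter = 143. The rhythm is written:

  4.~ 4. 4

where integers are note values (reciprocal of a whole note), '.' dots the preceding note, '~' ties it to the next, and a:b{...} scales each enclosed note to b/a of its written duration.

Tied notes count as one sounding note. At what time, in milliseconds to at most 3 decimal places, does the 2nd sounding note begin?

note 2 onset = 3b = 1258.741ms

1. 0.0ms @ 0 + 1258.741ms (3)
2. 1258.741ms @ 3 + 419.58ms (1)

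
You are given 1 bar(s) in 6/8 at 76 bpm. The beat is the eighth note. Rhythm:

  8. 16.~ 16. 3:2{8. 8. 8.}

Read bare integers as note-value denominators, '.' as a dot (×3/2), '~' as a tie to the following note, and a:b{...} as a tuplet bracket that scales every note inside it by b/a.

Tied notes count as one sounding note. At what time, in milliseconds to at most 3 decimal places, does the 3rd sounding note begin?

note 3 onset = 3b = 2368.421ms

1. 0.0ms @ 0 + 1184.211ms (3/2)
2. 1184.211ms @ 3/2 + 1184.211ms (3/2)
3. 2368.421ms @ 3 + 789.474ms (1)
4. 3157.895ms @ 4 + 789.474ms (1)
5. 3947.368ms @ 5 + 789.474ms (1)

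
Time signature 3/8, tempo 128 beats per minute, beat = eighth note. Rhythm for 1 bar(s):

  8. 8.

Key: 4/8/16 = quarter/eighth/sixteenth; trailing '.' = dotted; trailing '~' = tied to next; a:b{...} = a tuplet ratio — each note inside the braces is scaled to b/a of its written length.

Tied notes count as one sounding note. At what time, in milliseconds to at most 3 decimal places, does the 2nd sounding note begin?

1. 0.0ms @ 0 + 703.125ms (3/2)
2. 703.125ms @ 3/2 + 703.125ms (3/2)

note 2 onset = 3/2b = 703.125ms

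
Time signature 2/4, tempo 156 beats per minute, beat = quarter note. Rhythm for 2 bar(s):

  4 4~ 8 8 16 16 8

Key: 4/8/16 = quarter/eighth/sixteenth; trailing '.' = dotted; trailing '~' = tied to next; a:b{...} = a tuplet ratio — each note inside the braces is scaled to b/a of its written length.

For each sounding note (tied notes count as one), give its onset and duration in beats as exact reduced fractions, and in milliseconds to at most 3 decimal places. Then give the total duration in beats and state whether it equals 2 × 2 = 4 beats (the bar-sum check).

1) 0.0ms=0b +384.615ms=1b
2) 384.615ms=1b +576.923ms=3/2b
3) 961.538ms=5/2b +192.308ms=1/2b
4) 1153.846ms=3b +96.154ms=1/4b
5) 1250.0ms=13/4b +96.154ms=1/4b
6) 1346.154ms=7/2b +192.308ms=1/2b
Σ=4b of 4 (156bpm 2/4) — PASS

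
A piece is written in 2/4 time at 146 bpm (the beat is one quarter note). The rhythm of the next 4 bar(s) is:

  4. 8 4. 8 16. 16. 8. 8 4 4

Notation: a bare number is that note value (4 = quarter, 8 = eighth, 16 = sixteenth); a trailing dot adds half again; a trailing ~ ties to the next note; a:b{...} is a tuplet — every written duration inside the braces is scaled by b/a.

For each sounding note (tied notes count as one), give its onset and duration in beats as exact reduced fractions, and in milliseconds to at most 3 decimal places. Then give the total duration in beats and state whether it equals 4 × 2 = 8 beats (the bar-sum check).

1) 0.0ms=0b +616.438ms=3/2b
2) 616.438ms=3/2b +205.479ms=1/2b
3) 821.918ms=2b +616.438ms=3/2b
4) 1438.356ms=7/2b +205.479ms=1/2b
5) 1643.836ms=4b +154.11ms=3/8b
6) 1797.945ms=35/8b +154.11ms=3/8b
7) 1952.055ms=19/4b +308.219ms=3/4b
8) 2260.274ms=11/2b +205.479ms=1/2b
9) 2465.753ms=6b +410.959ms=1b
10) 2876.712ms=7b +410.959ms=1b
Σ=8b of 8 (146bpm 2/4) — PASS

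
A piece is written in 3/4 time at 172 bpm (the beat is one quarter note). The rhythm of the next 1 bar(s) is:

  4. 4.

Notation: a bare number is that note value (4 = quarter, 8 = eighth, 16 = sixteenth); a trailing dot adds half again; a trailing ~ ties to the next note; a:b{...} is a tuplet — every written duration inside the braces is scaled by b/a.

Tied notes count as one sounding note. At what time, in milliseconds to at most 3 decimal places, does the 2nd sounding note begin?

1. 0.0ms @ 0 + 523.256ms (3/2)
2. 523.256ms @ 3/2 + 523.256ms (3/2)

note 2 onset = 3/2b = 523.256ms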